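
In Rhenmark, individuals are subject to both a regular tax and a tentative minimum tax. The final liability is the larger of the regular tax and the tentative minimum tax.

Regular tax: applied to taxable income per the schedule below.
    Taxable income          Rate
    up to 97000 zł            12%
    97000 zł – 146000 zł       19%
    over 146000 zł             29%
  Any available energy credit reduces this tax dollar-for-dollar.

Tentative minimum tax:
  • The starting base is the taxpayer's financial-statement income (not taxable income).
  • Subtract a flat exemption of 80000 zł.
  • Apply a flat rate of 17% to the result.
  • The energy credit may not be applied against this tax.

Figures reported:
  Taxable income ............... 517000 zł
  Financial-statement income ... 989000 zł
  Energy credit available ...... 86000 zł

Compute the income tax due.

Tentative minimum tax:
  Base (financial-statement income): 989000 zł
  Less exemption 80000 zł → base 909000 zł
  909000 zł × 17% = 154530 zł

Regular tax:
  97000 zł × 12% = 11640 zł
  49000 zł × 19% = 9310 zł
  371000 zł × 29% = 107590 zł
  → 128540 zł
  Less energy credit 86000 zł → 42540 zł

154530 zł > 42540 zł, so the tentative minimum tax is the binding amount.

154530 zł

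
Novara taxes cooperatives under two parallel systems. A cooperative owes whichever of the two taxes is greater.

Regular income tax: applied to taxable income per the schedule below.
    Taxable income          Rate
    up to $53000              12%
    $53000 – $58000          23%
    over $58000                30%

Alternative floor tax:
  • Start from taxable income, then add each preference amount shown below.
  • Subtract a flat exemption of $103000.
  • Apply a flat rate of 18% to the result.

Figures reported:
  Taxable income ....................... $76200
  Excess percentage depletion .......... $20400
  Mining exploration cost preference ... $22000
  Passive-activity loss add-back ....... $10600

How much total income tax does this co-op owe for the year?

$12970

Regular income tax:
  $53000 × 12% = $6360
  $5000 × 23% = $1150
  $18200 × 30% = $5460
  → $12970

Alternative floor tax:
  Adjusted income: $76200 + $20400 + $22000 + $10600 = $129200
  Less exemption $103000 → base $26200
  $26200 × 18% = $4716

$12970 > $4716, so the regular income tax governs.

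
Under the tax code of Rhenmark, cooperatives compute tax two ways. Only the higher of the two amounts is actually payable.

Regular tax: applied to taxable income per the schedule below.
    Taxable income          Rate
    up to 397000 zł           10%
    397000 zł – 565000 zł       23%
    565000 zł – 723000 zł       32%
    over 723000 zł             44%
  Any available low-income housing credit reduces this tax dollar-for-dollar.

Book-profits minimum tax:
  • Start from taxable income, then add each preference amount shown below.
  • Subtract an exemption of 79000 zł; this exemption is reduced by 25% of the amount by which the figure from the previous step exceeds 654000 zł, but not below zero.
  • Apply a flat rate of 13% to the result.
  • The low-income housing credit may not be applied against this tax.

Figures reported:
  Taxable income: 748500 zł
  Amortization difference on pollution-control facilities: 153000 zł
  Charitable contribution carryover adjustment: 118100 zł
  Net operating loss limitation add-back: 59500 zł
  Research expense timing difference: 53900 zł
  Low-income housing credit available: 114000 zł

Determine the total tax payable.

147290 zł

Regular tax:
  397000 zł × 10% = 39700 zł
  168000 zł × 23% = 38640 zł
  158000 zł × 32% = 50560 zł
  25500 zł × 44% = 11220 zł
  → 140120 zł
  Less low-income housing credit 114000 zł → 26120 zł

Book-profits minimum tax:
  Adjusted income: 748500 zł + 153000 zł + 118100 zł + 59500 zł + 53900 zł = 1133000 zł
  Exemption: 25% × (1133000 zł − 654000 zł) = 119750 zł ≥ 79000 zł, so the exemption is fully phased out
  Base: 1133000 zł − 0 zł = 1133000 zł
  1133000 zł × 13% = 147290 zł

147290 zł > 26120 zł, so the book-profits minimum tax is the binding amount.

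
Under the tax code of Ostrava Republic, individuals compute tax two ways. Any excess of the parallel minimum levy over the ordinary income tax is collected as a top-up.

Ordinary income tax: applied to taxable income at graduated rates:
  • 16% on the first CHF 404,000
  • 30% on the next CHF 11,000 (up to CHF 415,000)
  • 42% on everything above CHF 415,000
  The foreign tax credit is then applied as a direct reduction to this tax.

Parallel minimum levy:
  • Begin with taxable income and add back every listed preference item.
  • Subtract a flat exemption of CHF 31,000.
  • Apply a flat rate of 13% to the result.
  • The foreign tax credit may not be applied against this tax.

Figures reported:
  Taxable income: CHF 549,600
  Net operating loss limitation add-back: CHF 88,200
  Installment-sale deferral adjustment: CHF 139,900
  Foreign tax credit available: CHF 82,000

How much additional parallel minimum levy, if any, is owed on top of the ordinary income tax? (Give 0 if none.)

Ordinary income tax:
  CHF 404,000 × 16% = CHF 64,640
  CHF 11,000 × 30% = CHF 3,300
  CHF 134,600 × 42% = CHF 56,532
  → CHF 124,472
  Less foreign tax credit CHF 82,000 → CHF 42,472

Parallel minimum levy:
  Adjusted income: CHF 549,600 + CHF 88,200 + CHF 139,900 = CHF 777,700
  Less exemption CHF 31,000 → base CHF 746,700
  CHF 746,700 × 13% = CHF 97,071

Excess of parallel minimum levy over ordinary income tax: CHF 97,071 − CHF 42,472 = CHF 54,599.

CHF 54,599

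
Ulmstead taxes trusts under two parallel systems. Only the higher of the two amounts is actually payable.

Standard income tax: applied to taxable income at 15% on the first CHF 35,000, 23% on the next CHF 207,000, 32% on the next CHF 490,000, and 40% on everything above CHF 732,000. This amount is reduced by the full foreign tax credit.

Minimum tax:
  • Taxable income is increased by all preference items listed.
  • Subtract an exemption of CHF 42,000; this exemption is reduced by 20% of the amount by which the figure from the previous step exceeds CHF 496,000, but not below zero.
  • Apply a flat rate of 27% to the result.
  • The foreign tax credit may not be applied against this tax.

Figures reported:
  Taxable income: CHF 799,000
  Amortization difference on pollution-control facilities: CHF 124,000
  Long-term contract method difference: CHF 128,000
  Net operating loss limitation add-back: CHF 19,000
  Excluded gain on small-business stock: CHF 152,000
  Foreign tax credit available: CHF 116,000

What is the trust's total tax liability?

Standard income tax:
  CHF 35,000 × 15% = CHF 5,250
  CHF 207,000 × 23% = CHF 47,610
  CHF 490,000 × 32% = CHF 156,800
  CHF 67,000 × 40% = CHF 26,800
  → CHF 236,460
  Less foreign tax credit CHF 116,000 → CHF 120,460

Minimum tax:
  Adjusted income: CHF 799,000 + CHF 124,000 + CHF 128,000 + CHF 19,000 + CHF 152,000 = CHF 1,222,000
  Exemption: 20% × (CHF 1,222,000 − CHF 496,000) = CHF 145,200 ≥ CHF 42,000, so the exemption is fully phased out
  Base: CHF 1,222,000 − CHF 0 = CHF 1,222,000
  CHF 1,222,000 × 27% = CHF 329,940

CHF 329,940 > CHF 120,460, so the minimum tax is the binding amount.

CHF 329,940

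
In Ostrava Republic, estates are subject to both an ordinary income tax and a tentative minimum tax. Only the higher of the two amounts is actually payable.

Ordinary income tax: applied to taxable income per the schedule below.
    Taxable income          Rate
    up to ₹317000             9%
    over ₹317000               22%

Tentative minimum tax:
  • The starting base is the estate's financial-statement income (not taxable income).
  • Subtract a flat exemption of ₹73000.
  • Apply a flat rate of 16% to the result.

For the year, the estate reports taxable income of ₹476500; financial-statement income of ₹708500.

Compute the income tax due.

Tentative minimum tax:
  Base (financial-statement income): ₹708500
  Less exemption ₹73000 → base ₹635500
  ₹635500 × 16% = ₹101680

Ordinary income tax:
  ₹317000 × 9% = ₹28530
  ₹159500 × 22% = ₹35090
  → ₹63620

₹101680 > ₹63620, so the tentative minimum tax is the binding amount.

₹101680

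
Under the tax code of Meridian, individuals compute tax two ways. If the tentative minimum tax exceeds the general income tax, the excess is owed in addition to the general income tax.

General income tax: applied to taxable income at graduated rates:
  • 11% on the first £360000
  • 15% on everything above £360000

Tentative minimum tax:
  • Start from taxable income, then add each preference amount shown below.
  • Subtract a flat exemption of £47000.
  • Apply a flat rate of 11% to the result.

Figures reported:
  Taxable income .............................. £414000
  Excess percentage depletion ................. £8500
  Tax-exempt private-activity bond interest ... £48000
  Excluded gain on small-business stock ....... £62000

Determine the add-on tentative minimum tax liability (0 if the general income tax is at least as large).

General income tax:
  £360000 × 11% = £39600
  £54000 × 15% = £8100
  → £47700

Tentative minimum tax:
  Adjusted income: £414000 + £8500 + £48000 + £62000 = £532500
  Less exemption £47000 → base £485500
  £485500 × 11% = £53405

Excess of tentative minimum tax over general income tax: £53405 − £47700 = £5705.

£5705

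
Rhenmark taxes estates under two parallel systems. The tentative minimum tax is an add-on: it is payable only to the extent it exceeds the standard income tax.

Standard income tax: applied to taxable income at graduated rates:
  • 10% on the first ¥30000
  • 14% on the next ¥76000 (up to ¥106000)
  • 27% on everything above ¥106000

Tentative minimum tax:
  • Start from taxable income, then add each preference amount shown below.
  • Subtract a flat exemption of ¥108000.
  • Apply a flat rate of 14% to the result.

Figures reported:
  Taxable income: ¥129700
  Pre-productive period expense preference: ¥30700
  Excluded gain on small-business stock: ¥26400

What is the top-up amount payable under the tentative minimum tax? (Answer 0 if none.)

¥0

Standard income tax:
  ¥30000 × 10% = ¥3000
  ¥76000 × 14% = ¥10640
  ¥23700 × 27% = ¥6399
  → ¥20039

Tentative minimum tax:
  Adjusted income: ¥129700 + ¥30700 + ¥26400 = ¥186800
  Less exemption ¥108000 → base ¥78800
  ¥78800 × 14% = ¥11032

¥11032 ≤ ¥20039, so no add-on is due.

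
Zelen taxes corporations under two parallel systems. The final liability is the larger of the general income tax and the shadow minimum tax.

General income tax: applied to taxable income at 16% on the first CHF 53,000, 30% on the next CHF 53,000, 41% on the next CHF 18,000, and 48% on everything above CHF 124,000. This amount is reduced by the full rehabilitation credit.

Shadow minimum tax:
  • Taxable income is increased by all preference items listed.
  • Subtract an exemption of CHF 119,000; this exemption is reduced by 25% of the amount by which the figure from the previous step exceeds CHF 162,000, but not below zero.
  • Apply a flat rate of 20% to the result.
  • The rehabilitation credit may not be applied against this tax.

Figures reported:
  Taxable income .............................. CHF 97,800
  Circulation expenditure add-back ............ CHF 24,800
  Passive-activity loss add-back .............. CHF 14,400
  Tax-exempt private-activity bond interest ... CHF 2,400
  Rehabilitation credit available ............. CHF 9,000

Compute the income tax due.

General income tax:
  CHF 53,000 × 16% = CHF 8,480
  CHF 44,800 × 30% = CHF 13,440
  → CHF 21,920
  Less rehabilitation credit CHF 9,000 → CHF 12,920

Shadow minimum tax:
  Adjusted income: CHF 97,800 + CHF 24,800 + CHF 14,400 + CHF 2,400 = CHF 139,400
  Exemption: CHF 139,400 ≤ CHF 162,000, so full CHF 119,000 applies
  Base: CHF 139,400 − CHF 119,000 = CHF 20,400
  CHF 20,400 × 20% = CHF 4,080

CHF 12,920 > CHF 4,080, so the general income tax governs.

CHF 12,920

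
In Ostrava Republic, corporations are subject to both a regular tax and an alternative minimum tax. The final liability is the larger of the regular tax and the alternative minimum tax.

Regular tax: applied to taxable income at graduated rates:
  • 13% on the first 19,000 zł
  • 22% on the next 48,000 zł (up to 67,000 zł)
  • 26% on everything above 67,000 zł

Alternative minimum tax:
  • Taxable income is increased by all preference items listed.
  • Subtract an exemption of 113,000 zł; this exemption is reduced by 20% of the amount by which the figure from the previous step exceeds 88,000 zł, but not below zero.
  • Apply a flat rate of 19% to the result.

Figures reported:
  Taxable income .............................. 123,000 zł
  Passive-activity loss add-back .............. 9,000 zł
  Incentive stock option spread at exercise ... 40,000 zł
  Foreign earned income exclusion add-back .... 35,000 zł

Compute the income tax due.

Regular tax:
  19,000 zł × 13% = 2,470 zł
  48,000 zł × 22% = 10,560 zł
  56,000 zł × 26% = 14,560 zł
  → 27,590 zł

Alternative minimum tax:
  Adjusted income: 123,000 zł + 9,000 zł + 40,000 zł + 35,000 zł = 207,000 zł
  Exemption: 113,000 zł − 20% × (207,000 zł − 88,000 zł) = 113,000 zł − 23,800 zł = 89,200 zł
  Base: 207,000 zł − 89,200 zł = 117,800 zł
  117,800 zł × 19% = 22,382 zł

27,590 zł > 22,382 zł, so the regular tax governs.

27,590 zł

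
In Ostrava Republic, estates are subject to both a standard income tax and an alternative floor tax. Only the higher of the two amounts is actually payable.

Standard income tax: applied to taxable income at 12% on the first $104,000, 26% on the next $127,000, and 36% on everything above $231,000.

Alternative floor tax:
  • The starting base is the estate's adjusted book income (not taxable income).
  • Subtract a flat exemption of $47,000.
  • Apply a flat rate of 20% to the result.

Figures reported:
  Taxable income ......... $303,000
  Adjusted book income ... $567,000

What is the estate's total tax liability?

Standard income tax:
  $104,000 × 12% = $12,480
  $127,000 × 26% = $33,020
  $72,000 × 36% = $25,920
  → $71,420

Alternative floor tax:
  Base (adjusted book income): $567,000
  Less exemption $47,000 → base $520,000
  $520,000 × 20% = $104,000

$104,000 > $71,420, so the alternative floor tax is the binding amount.

$104,000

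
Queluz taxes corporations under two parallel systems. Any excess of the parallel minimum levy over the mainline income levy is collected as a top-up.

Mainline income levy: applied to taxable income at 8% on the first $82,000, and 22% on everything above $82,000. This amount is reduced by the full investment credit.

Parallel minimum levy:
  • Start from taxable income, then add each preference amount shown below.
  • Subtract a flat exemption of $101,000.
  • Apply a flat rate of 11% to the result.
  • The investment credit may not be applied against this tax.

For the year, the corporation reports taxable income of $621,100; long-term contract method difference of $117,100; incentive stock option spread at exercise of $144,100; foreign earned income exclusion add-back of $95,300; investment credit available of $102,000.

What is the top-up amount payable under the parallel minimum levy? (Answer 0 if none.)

Mainline income levy:
  $82,000 × 8% = $6,560
  $539,100 × 22% = $118,602
  → $125,162
  Less investment credit $102,000 → $23,162

Parallel minimum levy:
  Adjusted income: $621,100 + $117,100 + $144,100 + $95,300 = $977,600
  Less exemption $101,000 → base $876,600
  $876,600 × 11% = $96,426

Excess of parallel minimum levy over mainline income levy: $96,426 − $23,162 = $73,264.

$73,264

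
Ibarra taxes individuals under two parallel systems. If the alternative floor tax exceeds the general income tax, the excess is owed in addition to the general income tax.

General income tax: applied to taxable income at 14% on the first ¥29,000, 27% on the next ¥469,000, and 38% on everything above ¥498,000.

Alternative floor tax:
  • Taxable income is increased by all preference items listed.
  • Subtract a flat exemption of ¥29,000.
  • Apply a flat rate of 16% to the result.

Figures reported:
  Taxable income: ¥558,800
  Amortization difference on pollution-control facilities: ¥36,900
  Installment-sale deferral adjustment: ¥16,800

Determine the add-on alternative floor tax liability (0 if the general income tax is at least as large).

Alternative floor tax:
  Adjusted income: ¥558,800 + ¥36,900 + ¥16,800 = ¥612,500
  Less exemption ¥29,000 → base ¥583,500
  ¥583,500 × 16% = ¥93,360

General income tax:
  ¥29,000 × 14% = ¥4,060
  ¥469,000 × 27% = ¥126,630
  ¥60,800 × 38% = ¥23,104
  → ¥153,794

¥93,360 ≤ ¥153,794, so no add-on is due.

¥0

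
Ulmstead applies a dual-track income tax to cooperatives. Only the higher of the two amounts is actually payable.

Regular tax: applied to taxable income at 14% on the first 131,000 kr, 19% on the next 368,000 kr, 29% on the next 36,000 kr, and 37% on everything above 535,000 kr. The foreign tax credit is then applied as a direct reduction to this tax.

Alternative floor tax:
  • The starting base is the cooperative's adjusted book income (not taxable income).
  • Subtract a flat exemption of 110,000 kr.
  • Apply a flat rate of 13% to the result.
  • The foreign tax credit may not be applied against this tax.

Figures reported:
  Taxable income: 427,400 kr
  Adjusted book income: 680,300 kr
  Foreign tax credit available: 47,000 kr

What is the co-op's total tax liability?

74,139 kr

Alternative floor tax:
  Base (adjusted book income): 680,300 kr
  Less exemption 110,000 kr → base 570,300 kr
  570,300 kr × 13% = 74,139 kr

Regular tax:
  131,000 kr × 14% = 18,340 kr
  296,400 kr × 19% = 56,316 kr
  → 74,656 kr
  Less foreign tax credit 47,000 kr → 27,656 kr

74,139 kr > 27,656 kr, so the alternative floor tax is the binding amount.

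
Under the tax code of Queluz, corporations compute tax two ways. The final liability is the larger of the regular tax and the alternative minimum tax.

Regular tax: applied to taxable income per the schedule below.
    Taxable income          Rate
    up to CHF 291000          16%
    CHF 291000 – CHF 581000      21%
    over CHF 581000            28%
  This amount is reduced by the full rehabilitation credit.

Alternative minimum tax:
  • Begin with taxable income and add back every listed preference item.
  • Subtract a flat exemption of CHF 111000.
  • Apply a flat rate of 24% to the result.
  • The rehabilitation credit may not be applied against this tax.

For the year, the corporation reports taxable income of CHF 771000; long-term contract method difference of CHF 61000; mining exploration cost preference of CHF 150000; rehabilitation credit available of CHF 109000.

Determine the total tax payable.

Regular tax:
  CHF 291000 × 16% = CHF 46560
  CHF 290000 × 21% = CHF 60900
  CHF 190000 × 28% = CHF 53200
  → CHF 160660
  Less rehabilitation credit CHF 109000 → CHF 51660

Alternative minimum tax:
  Adjusted income: CHF 771000 + CHF 61000 + CHF 150000 = CHF 982000
  Less exemption CHF 111000 → base CHF 871000
  CHF 871000 × 24% = CHF 209040

CHF 209040 > CHF 51660, so the alternative minimum tax is the binding amount.

CHF 209040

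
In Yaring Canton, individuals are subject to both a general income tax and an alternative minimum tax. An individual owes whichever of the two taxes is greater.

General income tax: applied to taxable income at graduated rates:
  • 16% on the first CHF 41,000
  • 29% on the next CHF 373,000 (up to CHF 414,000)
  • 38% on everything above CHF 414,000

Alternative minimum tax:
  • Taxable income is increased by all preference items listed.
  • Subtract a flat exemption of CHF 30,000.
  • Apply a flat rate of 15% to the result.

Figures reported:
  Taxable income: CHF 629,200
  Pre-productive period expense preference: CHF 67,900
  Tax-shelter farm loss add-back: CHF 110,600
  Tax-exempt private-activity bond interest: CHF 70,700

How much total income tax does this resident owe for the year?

CHF 196,506

General income tax:
  CHF 41,000 × 16% = CHF 6,560
  CHF 373,000 × 29% = CHF 108,170
  CHF 215,200 × 38% = CHF 81,776
  → CHF 196,506

Alternative minimum tax:
  Adjusted income: CHF 629,200 + CHF 67,900 + CHF 110,600 + CHF 70,700 = CHF 878,400
  Less exemption CHF 30,000 → base CHF 848,400
  CHF 848,400 × 15% = CHF 127,260

CHF 196,506 > CHF 127,260, so the general income tax governs.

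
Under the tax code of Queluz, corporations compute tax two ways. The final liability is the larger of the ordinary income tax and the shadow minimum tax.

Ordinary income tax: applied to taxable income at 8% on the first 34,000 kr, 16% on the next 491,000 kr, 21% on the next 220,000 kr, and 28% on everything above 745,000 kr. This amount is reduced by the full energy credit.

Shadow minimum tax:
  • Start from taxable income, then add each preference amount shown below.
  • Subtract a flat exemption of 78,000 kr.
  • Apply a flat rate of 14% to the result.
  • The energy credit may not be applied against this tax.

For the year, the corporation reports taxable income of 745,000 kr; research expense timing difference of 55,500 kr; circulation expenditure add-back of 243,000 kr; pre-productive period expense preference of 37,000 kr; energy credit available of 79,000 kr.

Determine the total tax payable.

Ordinary income tax:
  34,000 kr × 8% = 2,720 kr
  491,000 kr × 16% = 78,560 kr
  220,000 kr × 21% = 46,200 kr
  → 127,480 kr
  Less energy credit 79,000 kr → 48,480 kr

Shadow minimum tax:
  Adjusted income: 745,000 kr + 55,500 kr + 243,000 kr + 37,000 kr = 1,080,500 kr
  Less exemption 78,000 kr → base 1,002,500 kr
  1,002,500 kr × 14% = 140,350 kr

140,350 kr > 48,480 kr, so the shadow minimum tax is the binding amount.

140,350 kr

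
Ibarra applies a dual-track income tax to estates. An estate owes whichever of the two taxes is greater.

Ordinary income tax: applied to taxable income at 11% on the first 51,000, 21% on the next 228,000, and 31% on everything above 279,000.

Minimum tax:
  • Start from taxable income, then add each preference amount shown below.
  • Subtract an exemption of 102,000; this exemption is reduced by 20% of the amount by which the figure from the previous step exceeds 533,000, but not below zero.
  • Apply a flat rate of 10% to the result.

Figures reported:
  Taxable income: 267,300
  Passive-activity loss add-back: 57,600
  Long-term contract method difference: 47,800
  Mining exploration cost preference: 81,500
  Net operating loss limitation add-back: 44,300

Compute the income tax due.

51,033

Minimum tax:
  Adjusted income: 267,300 + 57,600 + 47,800 + 81,500 + 44,300 = 498,500
  Exemption: 498,500 ≤ 533,000, so full 102,000 applies
  Base: 498,500 − 102,000 = 396,500
  396,500 × 10% = 39,650

Ordinary income tax:
  51,000 × 11% = 5,610
  216,300 × 21% = 45,423
  → 51,033

51,033 > 39,650, so the ordinary income tax governs.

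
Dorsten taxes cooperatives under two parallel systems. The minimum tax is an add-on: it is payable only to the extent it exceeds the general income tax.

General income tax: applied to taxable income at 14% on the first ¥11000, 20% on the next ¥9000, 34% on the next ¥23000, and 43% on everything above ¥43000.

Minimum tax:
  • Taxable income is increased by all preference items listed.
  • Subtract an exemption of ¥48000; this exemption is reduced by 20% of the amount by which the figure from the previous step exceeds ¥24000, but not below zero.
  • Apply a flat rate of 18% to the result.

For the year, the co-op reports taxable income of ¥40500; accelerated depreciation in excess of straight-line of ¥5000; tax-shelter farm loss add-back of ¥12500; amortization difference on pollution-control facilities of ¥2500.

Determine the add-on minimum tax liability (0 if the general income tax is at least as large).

General income tax:
  ¥11000 × 14% = ¥1540
  ¥9000 × 20% = ¥1800
  ¥20500 × 34% = ¥6970
  → ¥10310

Minimum tax:
  Adjusted income: ¥40500 + ¥5000 + ¥12500 + ¥2500 = ¥60500
  Exemption: ¥48000 − 20% × (¥60500 − ¥24000) = ¥48000 − ¥7300 = ¥40700
  Base: ¥60500 − ¥40700 = ¥19800
  ¥19800 × 18% = ¥3564

¥3564 ≤ ¥10310, so no add-on is due.

¥0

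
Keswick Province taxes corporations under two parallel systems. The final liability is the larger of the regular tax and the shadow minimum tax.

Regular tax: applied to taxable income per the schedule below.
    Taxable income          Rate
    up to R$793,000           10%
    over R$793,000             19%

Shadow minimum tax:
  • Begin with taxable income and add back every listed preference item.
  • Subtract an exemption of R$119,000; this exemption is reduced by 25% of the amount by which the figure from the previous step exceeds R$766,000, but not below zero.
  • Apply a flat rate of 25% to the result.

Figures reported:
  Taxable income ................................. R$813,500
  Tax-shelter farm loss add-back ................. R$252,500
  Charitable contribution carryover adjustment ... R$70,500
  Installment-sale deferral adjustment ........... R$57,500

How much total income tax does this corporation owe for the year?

Regular tax:
  R$793,000 × 10% = R$79,300
  R$20,500 × 19% = R$3,895
  → R$83,195

Shadow minimum tax:
  Adjusted income: R$813,500 + R$252,500 + R$70,500 + R$57,500 = R$1,194,000
  Exemption: R$119,000 − 25% × (R$1,194,000 − R$766,000) = R$119,000 − R$107,000 = R$12,000
  Base: R$1,194,000 − R$12,000 = R$1,182,000
  R$1,182,000 × 25% = R$295,500

R$295,500 > R$83,195, so the shadow minimum tax is the binding amount.

R$295,500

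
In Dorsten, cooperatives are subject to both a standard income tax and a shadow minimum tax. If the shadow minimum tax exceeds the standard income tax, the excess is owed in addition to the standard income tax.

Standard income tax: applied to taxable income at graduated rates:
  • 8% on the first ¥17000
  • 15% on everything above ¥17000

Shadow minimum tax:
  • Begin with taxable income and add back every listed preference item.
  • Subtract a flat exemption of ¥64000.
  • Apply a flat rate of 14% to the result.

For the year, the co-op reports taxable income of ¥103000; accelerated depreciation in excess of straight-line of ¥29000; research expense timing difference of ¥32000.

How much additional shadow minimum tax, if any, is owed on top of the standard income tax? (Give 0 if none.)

¥0

Shadow minimum tax:
  Adjusted income: ¥103000 + ¥29000 + ¥32000 = ¥164000
  Less exemption ¥64000 → base ¥100000
  ¥100000 × 14% = ¥14000

Standard income tax:
  ¥17000 × 8% = ¥1360
  ¥86000 × 15% = ¥12900
  → ¥14260

¥14000 ≤ ¥14260, so no add-on is due.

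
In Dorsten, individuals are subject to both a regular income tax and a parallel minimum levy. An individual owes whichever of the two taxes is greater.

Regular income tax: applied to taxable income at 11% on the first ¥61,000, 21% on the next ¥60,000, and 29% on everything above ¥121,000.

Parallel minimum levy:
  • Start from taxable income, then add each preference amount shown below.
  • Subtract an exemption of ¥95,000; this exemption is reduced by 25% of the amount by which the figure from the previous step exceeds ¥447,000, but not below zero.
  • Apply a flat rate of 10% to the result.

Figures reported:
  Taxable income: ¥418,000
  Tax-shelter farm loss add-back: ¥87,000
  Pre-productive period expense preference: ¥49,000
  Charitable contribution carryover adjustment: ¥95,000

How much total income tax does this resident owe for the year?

¥105,440

Regular income tax:
  ¥61,000 × 11% = ¥6,710
  ¥60,000 × 21% = ¥12,600
  ¥297,000 × 29% = ¥86,130
  → ¥105,440

Parallel minimum levy:
  Adjusted income: ¥418,000 + ¥87,000 + ¥49,000 + ¥95,000 = ¥649,000
  Exemption: ¥95,000 − 25% × (¥649,000 − ¥447,000) = ¥95,000 − ¥50,500 = ¥44,500
  Base: ¥649,000 − ¥44,500 = ¥604,500
  ¥604,500 × 10% = ¥60,450

¥105,440 > ¥60,450, so the regular income tax governs.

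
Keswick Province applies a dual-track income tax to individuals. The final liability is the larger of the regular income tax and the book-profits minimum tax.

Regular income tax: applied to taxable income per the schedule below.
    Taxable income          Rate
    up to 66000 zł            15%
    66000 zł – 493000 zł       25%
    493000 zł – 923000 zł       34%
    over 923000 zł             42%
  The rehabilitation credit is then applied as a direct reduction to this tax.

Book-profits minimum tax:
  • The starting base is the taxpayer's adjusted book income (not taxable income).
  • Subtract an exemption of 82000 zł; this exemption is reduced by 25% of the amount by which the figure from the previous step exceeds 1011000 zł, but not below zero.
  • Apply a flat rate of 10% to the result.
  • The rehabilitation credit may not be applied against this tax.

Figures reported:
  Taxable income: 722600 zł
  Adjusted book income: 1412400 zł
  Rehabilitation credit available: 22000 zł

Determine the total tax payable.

Book-profits minimum tax:
  Base (adjusted book income): 1412400 zł
  Exemption: 25% × (1412400 zł − 1011000 zł) = 100350 zł ≥ 82000 zł, so the exemption is fully phased out
  Base: 1412400 zł − 0 zł = 1412400 zł
  1412400 zł × 10% = 141240 zł

Regular income tax:
  66000 zł × 15% = 9900 zł
  427000 zł × 25% = 106750 zł
  229600 zł × 34% = 78064 zł
  → 194714 zł
  Less rehabilitation credit 22000 zł → 172714 zł

172714 zł > 141240 zł, so the regular income tax governs.

172714 zł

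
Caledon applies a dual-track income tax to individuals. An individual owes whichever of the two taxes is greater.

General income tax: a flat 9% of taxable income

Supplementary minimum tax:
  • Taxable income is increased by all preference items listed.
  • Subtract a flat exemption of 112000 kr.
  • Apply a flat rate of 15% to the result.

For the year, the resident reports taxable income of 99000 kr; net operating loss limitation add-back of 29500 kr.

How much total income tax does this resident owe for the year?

General income tax:
  99000 kr × 9% = 8910 kr

Supplementary minimum tax:
  Adjusted income: 99000 kr + 29500 kr = 128500 kr
  Less exemption 112000 kr → base 16500 kr
  16500 kr × 15% = 2475 kr

8910 kr > 2475 kr, so the general income tax governs.

8910 kr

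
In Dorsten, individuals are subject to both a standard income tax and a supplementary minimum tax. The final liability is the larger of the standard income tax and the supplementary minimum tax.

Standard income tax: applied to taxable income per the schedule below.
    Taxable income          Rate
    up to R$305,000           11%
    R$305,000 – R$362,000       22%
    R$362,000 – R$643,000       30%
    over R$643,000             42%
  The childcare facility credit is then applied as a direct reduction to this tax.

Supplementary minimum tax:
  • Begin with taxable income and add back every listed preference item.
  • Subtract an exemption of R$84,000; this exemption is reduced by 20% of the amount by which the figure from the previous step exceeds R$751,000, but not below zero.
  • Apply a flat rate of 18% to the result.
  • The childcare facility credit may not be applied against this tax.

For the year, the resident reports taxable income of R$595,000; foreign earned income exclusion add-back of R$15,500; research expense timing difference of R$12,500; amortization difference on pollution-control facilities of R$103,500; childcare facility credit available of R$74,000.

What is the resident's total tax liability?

Standard income tax:
  R$305,000 × 11% = R$33,550
  R$57,000 × 22% = R$12,540
  R$233,000 × 30% = R$69,900
  → R$115,990
  Less childcare facility credit R$74,000 → R$41,990

Supplementary minimum tax:
  Adjusted income: R$595,000 + R$15,500 + R$12,500 + R$103,500 = R$726,500
  Exemption: R$726,500 ≤ R$751,000, so full R$84,000 applies
  Base: R$726,500 − R$84,000 = R$642,500
  R$642,500 × 18% = R$115,650

R$115,650 > R$41,990, so the supplementary minimum tax is the binding amount.

R$115,650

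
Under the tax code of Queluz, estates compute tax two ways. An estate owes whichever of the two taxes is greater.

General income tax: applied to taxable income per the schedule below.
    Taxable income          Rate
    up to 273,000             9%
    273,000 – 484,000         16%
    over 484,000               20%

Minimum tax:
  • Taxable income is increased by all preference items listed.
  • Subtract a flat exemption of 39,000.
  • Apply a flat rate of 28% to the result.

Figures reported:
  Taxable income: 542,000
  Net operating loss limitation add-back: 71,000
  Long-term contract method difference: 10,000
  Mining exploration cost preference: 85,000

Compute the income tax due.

General income tax:
  273,000 × 9% = 24,570
  211,000 × 16% = 33,760
  58,000 × 20% = 11,600
  → 69,930

Minimum tax:
  Adjusted income: 542,000 + 71,000 + 10,000 + 85,000 = 708,000
  Less exemption 39,000 → base 669,000
  669,000 × 28% = 187,320

187,320 > 69,930, so the minimum tax is the binding amount.

187,320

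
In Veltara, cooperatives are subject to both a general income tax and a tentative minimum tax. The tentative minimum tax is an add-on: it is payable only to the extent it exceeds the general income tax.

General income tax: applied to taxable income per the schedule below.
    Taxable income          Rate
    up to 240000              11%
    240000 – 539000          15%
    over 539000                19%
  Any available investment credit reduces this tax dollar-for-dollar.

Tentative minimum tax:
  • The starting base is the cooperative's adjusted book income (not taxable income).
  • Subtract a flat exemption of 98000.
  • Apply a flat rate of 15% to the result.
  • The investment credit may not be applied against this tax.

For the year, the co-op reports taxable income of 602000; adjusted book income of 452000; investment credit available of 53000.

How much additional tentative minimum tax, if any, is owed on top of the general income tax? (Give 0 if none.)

22880

Tentative minimum tax:
  Base (adjusted book income): 452000
  Less exemption 98000 → base 354000
  354000 × 15% = 53100

General income tax:
  240000 × 11% = 26400
  299000 × 15% = 44850
  63000 × 19% = 11970
  → 83220
  Less investment credit 53000 → 30220

Excess of tentative minimum tax over general income tax: 53100 − 30220 = 22880.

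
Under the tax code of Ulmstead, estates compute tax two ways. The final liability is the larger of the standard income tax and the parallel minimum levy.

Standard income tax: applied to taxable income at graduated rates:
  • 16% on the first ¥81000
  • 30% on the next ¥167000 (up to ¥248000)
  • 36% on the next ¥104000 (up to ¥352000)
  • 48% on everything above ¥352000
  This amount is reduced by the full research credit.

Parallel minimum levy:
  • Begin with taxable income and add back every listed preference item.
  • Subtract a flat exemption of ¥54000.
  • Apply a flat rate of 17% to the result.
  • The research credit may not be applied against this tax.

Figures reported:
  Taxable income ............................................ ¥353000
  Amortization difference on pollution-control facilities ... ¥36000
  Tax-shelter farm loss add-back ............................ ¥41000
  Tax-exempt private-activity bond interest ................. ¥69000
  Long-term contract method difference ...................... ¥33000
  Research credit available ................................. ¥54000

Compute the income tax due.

¥81260

Parallel minimum levy:
  Adjusted income: ¥353000 + ¥36000 + ¥41000 + ¥69000 + ¥33000 = ¥532000
  Less exemption ¥54000 → base ¥478000
  ¥478000 × 17% = ¥81260

Standard income tax:
  ¥81000 × 16% = ¥12960
  ¥167000 × 30% = ¥50100
  ¥104000 × 36% = ¥37440
  ¥1000 × 48% = ¥480
  → ¥100980
  Less research credit ¥54000 → ¥46980

¥81260 > ¥46980, so the parallel minimum levy is the binding amount.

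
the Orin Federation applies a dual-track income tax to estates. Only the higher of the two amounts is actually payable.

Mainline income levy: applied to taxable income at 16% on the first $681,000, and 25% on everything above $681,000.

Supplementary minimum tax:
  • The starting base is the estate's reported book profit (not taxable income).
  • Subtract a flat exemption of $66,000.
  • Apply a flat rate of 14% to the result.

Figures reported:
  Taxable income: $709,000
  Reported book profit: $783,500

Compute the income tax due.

$115,960

Supplementary minimum tax:
  Base (reported book profit): $783,500
  Less exemption $66,000 → base $717,500
  $717,500 × 14% = $100,450

Mainline income levy:
  $681,000 × 16% = $108,960
  $28,000 × 25% = $7,000
  → $115,960

$115,960 > $100,450, so the mainline income levy governs.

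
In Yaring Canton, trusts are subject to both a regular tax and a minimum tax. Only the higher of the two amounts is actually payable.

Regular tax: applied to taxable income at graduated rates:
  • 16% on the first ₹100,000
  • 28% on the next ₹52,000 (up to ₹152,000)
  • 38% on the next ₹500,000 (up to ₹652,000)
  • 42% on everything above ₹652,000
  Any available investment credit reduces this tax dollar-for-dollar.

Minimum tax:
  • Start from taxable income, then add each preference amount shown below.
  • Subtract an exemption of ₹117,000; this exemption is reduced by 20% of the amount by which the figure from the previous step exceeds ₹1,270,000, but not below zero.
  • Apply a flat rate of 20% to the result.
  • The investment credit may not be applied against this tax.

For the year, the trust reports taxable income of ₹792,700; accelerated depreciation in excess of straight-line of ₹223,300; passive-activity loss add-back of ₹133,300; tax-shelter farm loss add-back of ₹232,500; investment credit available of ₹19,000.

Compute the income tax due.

₹260,654

Minimum tax:
  Adjusted income: ₹792,700 + ₹223,300 + ₹133,300 + ₹232,500 = ₹1,381,800
  Exemption: ₹117,000 − 20% × (₹1,381,800 − ₹1,270,000) = ₹117,000 − ₹22,360 = ₹94,640
  Base: ₹1,381,800 − ₹94,640 = ₹1,287,160
  ₹1,287,160 × 20% = ₹257,432

Regular tax:
  ₹100,000 × 16% = ₹16,000
  ₹52,000 × 28% = ₹14,560
  ₹500,000 × 38% = ₹190,000
  ₹140,700 × 42% = ₹59,094
  → ₹279,654
  Less investment credit ₹19,000 → ₹260,654

₹260,654 > ₹257,432, so the regular tax governs.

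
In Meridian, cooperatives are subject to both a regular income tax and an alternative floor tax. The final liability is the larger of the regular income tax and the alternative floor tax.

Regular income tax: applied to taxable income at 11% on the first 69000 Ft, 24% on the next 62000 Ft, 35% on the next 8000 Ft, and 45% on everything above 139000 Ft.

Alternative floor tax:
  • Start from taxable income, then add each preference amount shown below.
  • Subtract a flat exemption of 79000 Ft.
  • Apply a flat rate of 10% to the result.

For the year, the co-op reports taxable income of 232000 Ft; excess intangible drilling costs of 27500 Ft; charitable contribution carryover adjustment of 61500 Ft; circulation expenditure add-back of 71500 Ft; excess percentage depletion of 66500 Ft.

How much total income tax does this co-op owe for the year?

Alternative floor tax:
  Adjusted income: 232000 Ft + 27500 Ft + 61500 Ft + 71500 Ft + 66500 Ft = 459000 Ft
  Less exemption 79000 Ft → base 380000 Ft
  380000 Ft × 10% = 38000 Ft

Regular income tax:
  69000 Ft × 11% = 7590 Ft
  62000 Ft × 24% = 14880 Ft
  8000 Ft × 35% = 2800 Ft
  93000 Ft × 45% = 41850 Ft
  → 67120 Ft

67120 Ft > 38000 Ft, so the regular income tax governs.

67120 Ft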